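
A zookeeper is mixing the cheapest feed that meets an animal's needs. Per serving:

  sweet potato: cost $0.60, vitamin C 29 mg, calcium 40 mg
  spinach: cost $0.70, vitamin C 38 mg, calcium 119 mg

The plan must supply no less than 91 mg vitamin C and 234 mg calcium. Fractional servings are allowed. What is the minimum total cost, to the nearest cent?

sweet potato only: max(91/29, 234/40) = 5.85 servings → $3.51.
spinach only: max(91/38, 234/119) = 2.395 servings → $1.68.
sweet potato + spinach with both tight: 1.003 servings and 1.629 servings → $1.74.
The minimum over all feasible corners is $1.68.

$1.68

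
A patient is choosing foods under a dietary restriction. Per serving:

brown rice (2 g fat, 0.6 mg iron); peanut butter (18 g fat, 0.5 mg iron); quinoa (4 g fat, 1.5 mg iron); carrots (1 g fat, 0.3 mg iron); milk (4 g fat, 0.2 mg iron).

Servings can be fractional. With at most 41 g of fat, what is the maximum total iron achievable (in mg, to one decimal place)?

15.4 mg

Iron per g fat: quinoa 0.375, brown rice 0.3, carrots 0.3, milk 0.05, peanut butter 0.02778.
With no serving limits, spend the whole fat allowance on quinoa: 41 g / 4 g × 1.5 mg = 15.4 mg.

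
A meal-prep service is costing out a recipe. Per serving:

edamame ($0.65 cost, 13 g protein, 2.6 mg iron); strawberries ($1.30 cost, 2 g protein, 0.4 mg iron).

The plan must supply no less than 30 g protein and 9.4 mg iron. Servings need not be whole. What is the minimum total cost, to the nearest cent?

With two linear requirements the optimum uses one or two foods; enumerate the corners.
edamame only: max(30/13, 9.4/2.6) = 3.615 servings → $2.35.
strawberries only: max(30/2, 9.4/0.4) = 23.5 servings → $30.55.
edamame + strawberries (both tight): parallel constraints — no distinct corner.
So the least-cost plan costs $2.35.

$2.35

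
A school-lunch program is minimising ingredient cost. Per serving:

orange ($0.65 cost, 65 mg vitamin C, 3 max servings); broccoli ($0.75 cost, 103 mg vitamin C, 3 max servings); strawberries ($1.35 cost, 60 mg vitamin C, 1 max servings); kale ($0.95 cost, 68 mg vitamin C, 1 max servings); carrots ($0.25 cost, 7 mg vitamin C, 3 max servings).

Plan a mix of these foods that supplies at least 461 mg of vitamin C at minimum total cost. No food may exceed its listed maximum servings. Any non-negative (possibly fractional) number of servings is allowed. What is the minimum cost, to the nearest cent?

Cost per mg of vitamin C: broccoli $0.0073, orange $0.0100, kale $0.0140, strawberries $0.0225, carrots $0.0357.
Take 3 servings of broccoli: +309.0 mg vitamin C for $2.25 (total $2.25, still need 152.0 mg).
Take 2.338 servings of orange: +152.0 mg vitamin C for $1.52 (total $3.77, still need 0.0 mg).
Greedy by cheapest-per-mg is optimal for a single linear constraint, so the minimum cost is $3.77.

$3.77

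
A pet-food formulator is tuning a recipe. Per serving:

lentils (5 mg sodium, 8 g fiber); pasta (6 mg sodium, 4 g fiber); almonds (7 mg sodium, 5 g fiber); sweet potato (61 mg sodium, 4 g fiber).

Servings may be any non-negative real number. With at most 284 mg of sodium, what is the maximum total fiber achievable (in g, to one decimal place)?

454.4 g

Fiber per mg sodium: lentils 1.6, almonds 0.7143, pasta 0.6667, sweet potato 0.06557.
With no serving limits, spend the whole sodium allowance on lentils: 284 mg / 5 mg × 8 g = 454.4 g.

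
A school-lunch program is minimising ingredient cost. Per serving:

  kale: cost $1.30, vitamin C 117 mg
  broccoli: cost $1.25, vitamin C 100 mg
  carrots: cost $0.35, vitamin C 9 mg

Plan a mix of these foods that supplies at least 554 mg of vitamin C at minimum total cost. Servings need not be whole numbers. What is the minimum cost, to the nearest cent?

Cost per mg of vitamin C: kale $0.0111, broccoli $0.0125, carrots $0.0389.
With no serving limits, use only kale: 554 mg / 117 mg = 4.735 servings × $1.30 = $6.16.

$6.16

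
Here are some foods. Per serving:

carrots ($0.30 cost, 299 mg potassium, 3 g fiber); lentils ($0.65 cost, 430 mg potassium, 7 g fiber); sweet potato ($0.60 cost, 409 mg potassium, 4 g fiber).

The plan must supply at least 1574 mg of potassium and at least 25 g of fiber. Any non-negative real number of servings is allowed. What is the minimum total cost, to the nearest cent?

$2.33

At the optimum either one food covers both requirements or two foods hit both targets exactly; no other combination can be cheaper.
carrots only: max(1574/299, 25/3) = 8.333 servings → $2.50.
lentils only: max(1574/430, 25/7) = 3.66 servings → $2.38.
sweet potato only: max(1574/409, 25/4) = 6.25 servings → $3.75.
carrots + lentils with both tight: 0.3337 servings and 3.428 servings → $2.33.
carrots + sweet potato: intersection lies outside the first quadrant.
lentils + sweet potato with both tight: 3.437 servings and 0.2345 servings → $2.38.
Cheapest feasible corner: $2.33.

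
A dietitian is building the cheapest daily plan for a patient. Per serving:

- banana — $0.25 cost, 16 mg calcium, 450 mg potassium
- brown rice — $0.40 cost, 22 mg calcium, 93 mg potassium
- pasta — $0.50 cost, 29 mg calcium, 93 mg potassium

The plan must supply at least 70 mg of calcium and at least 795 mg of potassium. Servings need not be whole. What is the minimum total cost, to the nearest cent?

$1.09

For a min-cost LP with two ≥-constraints, a basic feasible solution has at most two positive variables.
banana only: max(70/16, 795/450) = 4.375 servings → $1.09.
brown rice only: max(70/22, 795/93) = 8.548 servings → $3.42.
pasta only: max(70/29, 795/93) = 8.548 servings → $4.27.
banana + brown rice with both tight: 1.305 servings and 2.233 servings → $1.22.
banana + pasta with both tight: 1.431 servings and 1.624 servings → $1.17.
brown rice + pasta: intersection lies outside the first quadrant.
Cheapest feasible corner: $1.09.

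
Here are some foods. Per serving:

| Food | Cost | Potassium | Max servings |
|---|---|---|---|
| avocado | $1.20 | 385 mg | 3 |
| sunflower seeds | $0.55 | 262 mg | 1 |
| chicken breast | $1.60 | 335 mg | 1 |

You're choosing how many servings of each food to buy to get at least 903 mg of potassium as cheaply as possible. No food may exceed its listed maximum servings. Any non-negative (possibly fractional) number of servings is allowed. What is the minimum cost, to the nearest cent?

Cost per mg of potassium: sunflower seeds $0.0021, avocado $0.0031, chicken breast $0.0048.
Take 1 serving of sunflower seeds: +262.0 mg potassium for $0.55 (total $0.55, still need 641.0 mg).
Take 1.665 servings of avocado: +641.0 mg potassium for $2.00 (total $2.55, still need 0.0 mg).
Greedy by cheapest-per-mg is optimal for a single linear constraint, so the minimum cost is $2.55.

$2.55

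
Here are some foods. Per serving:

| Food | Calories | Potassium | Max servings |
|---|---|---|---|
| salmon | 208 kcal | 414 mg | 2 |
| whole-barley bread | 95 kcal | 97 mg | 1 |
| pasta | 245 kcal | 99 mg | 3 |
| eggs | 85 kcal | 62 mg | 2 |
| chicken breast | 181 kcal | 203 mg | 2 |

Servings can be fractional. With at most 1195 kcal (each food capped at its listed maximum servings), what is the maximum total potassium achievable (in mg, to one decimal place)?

1516.4 mg

Potassium per kcal: salmon 1.99, chicken breast 1.122, whole-barley bread 1.021, eggs 0.7294, pasta 0.4041.
Take 2 servings of salmon: uses 416 kcal, +828.0 mg potassium (running total 828.0 mg).
Take 2 servings of chicken breast: uses 362 kcal, +406.0 mg potassium (running total 1234.0 mg).
Take 1 serving of whole-barley bread: uses 95 kcal, +97.0 mg potassium (running total 1331.0 mg).
Take 2 servings of eggs: uses 170 kcal, +124.0 mg potassium (running total 1455.0 mg).
Take 0.6204 servings of pasta: uses 152 kcal, +61.4 mg potassium (running total 1516.4 mg).
Filling greedily by potassium-per-kcal is optimal for one linear limit, giving 1516.4 mg.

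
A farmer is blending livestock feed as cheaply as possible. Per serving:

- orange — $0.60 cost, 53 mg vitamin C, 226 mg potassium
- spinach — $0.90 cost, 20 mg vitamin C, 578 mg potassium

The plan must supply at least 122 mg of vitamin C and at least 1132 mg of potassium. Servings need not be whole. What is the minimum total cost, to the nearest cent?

$2.22

Compare the cost at each extreme point of the feasible region.
orange only: max(122/53, 1132/226) = 5.009 servings → $3.01.
spinach only: max(122/20, 1132/578) = 6.1 servings → $5.49.
orange + spinach with both tight: 1.833 servings and 1.242 servings → $2.22.
So the least-cost plan costs $2.22.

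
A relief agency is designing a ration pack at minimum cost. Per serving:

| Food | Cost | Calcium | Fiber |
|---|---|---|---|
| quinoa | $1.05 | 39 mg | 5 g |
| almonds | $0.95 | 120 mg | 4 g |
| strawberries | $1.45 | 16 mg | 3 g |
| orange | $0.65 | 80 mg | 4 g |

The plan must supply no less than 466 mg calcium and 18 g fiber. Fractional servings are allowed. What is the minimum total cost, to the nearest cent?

quinoa only: max(466/39, 18/5) = 11.95 servings → $12.55.
almonds only: max(466/120, 18/4) = 4.5 servings → $4.28.
strawberries only: max(466/16, 18/3) = 29.12 servings → $42.23.
orange only: max(466/80, 18/4) = 5.825 servings → $3.79.
quinoa + almonds with both tight: 0.6667 servings and 3.667 servings → $4.18.
quinoa + strawberries: the both-tight solution has a negative serving — not a feasible corner.
quinoa + orange: intersection lies outside the first quadrant.
almonds + strawberries with both tight: 3.75 servings and 1 serving → $5.01.
almonds + orange with both tight: 2.65 servings and 1.85 servings → $3.72.
strawberries + orange: intersection lies outside the first quadrant.
The minimum over all feasible corners is $3.72.

$3.72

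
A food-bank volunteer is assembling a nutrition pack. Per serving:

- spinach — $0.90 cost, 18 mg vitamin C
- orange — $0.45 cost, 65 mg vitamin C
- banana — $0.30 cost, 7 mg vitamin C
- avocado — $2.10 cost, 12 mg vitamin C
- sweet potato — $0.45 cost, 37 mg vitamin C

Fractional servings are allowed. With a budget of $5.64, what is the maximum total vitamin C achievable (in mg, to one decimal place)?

Vitamin C per dollar: orange 144.4, sweet potato 82.22, banana 23.33, spinach 20, avocado 5.714.
With no serving limits, spend the whole cost allowance on orange: $5.64 / $0.45 × 65 mg = 814.7 mg.

814.7 mg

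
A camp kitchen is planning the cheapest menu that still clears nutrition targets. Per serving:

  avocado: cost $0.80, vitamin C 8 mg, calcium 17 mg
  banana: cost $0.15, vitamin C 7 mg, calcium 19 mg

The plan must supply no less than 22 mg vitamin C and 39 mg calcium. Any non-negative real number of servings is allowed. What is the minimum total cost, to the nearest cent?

$0.47

avocado only: max(22/8, 39/17) = 2.75 servings → $2.20.
banana only: max(22/7, 39/19) = 3.143 servings → $0.47.
avocado + banana: intersection lies outside the first quadrant.
The minimum over all feasible corners is $0.47.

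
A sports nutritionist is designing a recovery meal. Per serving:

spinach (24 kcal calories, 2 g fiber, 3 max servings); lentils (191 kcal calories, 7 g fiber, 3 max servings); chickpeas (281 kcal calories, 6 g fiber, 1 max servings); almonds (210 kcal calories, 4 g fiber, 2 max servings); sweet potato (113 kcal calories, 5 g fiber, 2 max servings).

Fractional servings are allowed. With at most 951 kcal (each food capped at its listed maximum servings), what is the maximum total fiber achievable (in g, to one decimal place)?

Fiber per kcal: spinach 0.08333, sweet potato 0.04425, lentils 0.03665, chickpeas 0.02135, almonds 0.01905.
Take 3 servings of spinach: uses 72 kcal, +6.0 g fiber (running total 6.0 g).
Take 2 servings of sweet potato: uses 226 kcal, +10.0 g fiber (running total 16.0 g).
Take 3 servings of lentils: uses 573 kcal, +21.0 g fiber (running total 37.0 g).
Take 0.2847 servings of chickpeas: uses 80 kcal, +1.7 g fiber (running total 38.7 g).
Filling greedily by fiber-per-kcal is optimal for one linear limit, giving 38.7 g.

38.7 g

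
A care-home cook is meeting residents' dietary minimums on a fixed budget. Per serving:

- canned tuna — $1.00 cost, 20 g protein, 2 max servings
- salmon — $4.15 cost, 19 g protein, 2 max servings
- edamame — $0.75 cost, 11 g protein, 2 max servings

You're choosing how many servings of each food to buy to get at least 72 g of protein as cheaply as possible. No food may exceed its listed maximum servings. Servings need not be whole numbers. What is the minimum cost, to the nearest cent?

Cost per g of protein: canned tuna $0.0500, edamame $0.0682, salmon $0.2184.
Take 2 servings of canned tuna: +40.0 g protein for $2.00 (total $2.00, still need 32.0 g).
Take 2 servings of edamame: +22.0 g protein for $1.50 (total $3.50, still need 10.0 g).
Take 0.5263 servings of salmon: +10.0 g protein for $2.18 (total $5.68, still need 0.0 g).
Greedy by cheapest-per-g is optimal for a single linear constraint, so the minimum cost is $5.68.

$5.68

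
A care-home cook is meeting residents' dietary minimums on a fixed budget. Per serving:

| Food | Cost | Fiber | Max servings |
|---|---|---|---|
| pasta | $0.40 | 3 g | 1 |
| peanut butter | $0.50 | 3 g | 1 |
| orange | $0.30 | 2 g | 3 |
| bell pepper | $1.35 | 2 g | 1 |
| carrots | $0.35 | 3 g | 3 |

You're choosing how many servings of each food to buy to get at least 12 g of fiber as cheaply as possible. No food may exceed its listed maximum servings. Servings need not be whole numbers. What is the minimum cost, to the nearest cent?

$1.45

Cost per g of fiber: carrots $0.1167, pasta $0.1333, orange $0.1500, peanut butter $0.1667, bell pepper $0.6750.
Take 3 servings of carrots: +9.0 g fiber for $1.05 (total $1.05, still need 3.0 g).
Take 1 serving of pasta: +3.0 g fiber for $0.40 (total $1.45, still need 0.0 g).
Filling from the cheapest source first is optimal under one linear minimum: $1.45.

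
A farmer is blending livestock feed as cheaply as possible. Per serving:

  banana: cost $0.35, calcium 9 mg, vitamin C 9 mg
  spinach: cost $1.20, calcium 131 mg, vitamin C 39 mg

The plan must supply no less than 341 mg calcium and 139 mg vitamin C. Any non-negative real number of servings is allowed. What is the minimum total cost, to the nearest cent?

$4.28

This is a tiny linear program; its minimum lies at a vertex of the feasible set. List the vertices and price them.
banana only: max(341/9, 139/9) = 37.89 servings → $13.26.
spinach only: max(341/131, 139/39) = 3.564 servings → $4.28.
banana + spinach with both tight: 5.93 servings and 2.196 servings → $4.71.
So the least-cost plan costs $4.28.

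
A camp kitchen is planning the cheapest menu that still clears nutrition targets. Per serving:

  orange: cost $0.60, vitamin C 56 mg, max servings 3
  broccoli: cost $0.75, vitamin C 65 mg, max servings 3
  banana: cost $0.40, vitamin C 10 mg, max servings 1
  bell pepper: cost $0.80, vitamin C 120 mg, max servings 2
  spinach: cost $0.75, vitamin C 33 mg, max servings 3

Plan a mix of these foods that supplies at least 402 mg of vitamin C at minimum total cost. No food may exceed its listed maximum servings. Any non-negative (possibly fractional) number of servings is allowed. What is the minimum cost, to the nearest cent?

Cost per mg of vitamin C: bell pepper $0.0067, orange $0.0107, broccoli $0.0115, spinach $0.0227, banana $0.0400.
Take 2 servings of bell pepper: +240.0 mg vitamin C for $1.60 (total $1.60, still need 162.0 mg).
Take 2.893 servings of orange: +162.0 mg vitamin C for $1.74 (total $3.34, still need 0.0 mg).
Greedy by cheapest-per-mg is optimal for a single linear constraint, so the minimum cost is $3.34.

$3.34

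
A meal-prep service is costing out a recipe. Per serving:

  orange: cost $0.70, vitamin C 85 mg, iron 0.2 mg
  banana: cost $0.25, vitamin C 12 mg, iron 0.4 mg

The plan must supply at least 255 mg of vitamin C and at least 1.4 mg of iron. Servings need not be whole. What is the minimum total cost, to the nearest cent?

$2.43

Two binding constraints pin down two serving amounts, so the optimal mix uses at most two foods. The candidates are each food alone (scaled to the tighter of vitamin C/iron) and each pair with both constraints tight.
orange only: max(255/85, 1.4/0.2) = 7 servings → $4.90.
banana only: max(255/12, 1.4/0.4) = 21.25 servings → $5.31.
orange + banana with both tight: 2.696 servings and 2.152 servings → $2.43.
Cheapest feasible corner: $2.43.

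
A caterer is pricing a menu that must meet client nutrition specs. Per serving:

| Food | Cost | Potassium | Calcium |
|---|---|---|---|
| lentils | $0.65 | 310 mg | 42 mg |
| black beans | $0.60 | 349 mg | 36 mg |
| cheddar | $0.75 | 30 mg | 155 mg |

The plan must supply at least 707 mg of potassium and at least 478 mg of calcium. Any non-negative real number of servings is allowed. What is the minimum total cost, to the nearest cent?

$3.08

This is a tiny linear program; its minimum lies at a vertex of the feasible set. List the vertices and price them.
lentils only: max(707/310, 478/42) = 11.38 servings → $7.40.
black beans only: max(707/349, 478/36) = 13.28 servings → $7.97.
cheddar only: max(707/30, 478/155) = 23.57 servings → $17.68.
lentils + black beans: intersection lies outside the first quadrant.
lentils + cheddar with both tight: 2.036 servings and 2.532 servings → $3.22.
black beans + cheddar with both tight: 1.797 servings and 2.667 servings → $3.08.
Cheapest feasible corner: $3.08.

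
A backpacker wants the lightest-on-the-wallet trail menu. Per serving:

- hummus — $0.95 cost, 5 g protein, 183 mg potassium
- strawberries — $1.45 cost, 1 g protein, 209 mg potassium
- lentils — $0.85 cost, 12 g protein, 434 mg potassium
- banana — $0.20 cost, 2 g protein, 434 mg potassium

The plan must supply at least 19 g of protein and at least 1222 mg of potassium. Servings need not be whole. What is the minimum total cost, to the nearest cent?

$1.43

The cheapest plan sits at a corner of the feasible region — with two constraints it uses at most two foods.
hummus only: max(19/5, 1222/183) = 6.678 servings → $6.34.
strawberries only: max(19/1, 1222/209) = 19 servings → $27.55.
lentils only: max(19/12, 1222/434) = 2.816 servings → $2.39.
banana only: max(19/2, 1222/434) = 9.5 servings → $1.90.
hummus + strawberries with both tight: 3.189 servings and 3.055 servings → $7.46.
hummus + lentils with both targets exact would need a negative amount; discard.
hummus + banana with both tight: 3.216 servings and 1.46 servings → $3.35.
strawberries + lentils with both tight: 3.095 servings and 1.325 servings → $5.61.
strawberries + banana: intersection lies outside the first quadrant.
lentils + banana with both tight: 1.337 servings and 1.479 servings → $1.43.
So the least-cost plan costs $1.43.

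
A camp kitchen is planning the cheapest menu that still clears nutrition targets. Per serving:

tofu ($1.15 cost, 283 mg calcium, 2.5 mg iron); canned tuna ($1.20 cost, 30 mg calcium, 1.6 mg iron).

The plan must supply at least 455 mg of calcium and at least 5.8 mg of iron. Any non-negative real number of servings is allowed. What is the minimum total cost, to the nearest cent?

$2.67

Check every corner: each single food scaled to meet both minima, and each pair solved so both constraints bind.
tofu only: max(455/283, 5.8/2.5) = 2.32 servings → $2.67.
canned tuna only: max(455/30, 5.8/1.6) = 15.17 servings → $18.20.
tofu + canned tuna with both tight: 1.466 servings and 1.334 servings → $3.29.
Cheapest feasible corner: $2.67.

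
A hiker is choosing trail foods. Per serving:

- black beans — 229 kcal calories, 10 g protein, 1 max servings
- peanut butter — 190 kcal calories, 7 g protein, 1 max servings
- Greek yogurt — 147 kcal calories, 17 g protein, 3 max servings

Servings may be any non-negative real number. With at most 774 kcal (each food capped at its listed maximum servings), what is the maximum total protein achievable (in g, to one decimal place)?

64.8 g

Protein per kcal: Greek yogurt 0.1156, black beans 0.04367, peanut butter 0.03684.
Take 3 servings of Greek yogurt: uses 441 kcal, +51.0 g protein (running total 51.0 g).
Take 1 serving of black beans: uses 229 kcal, +10.0 g protein (running total 61.0 g).
Take 0.5474 servings of peanut butter: uses 104 kcal, +3.8 g protein (running total 64.8 g).
Filling greedily by protein-per-kcal is optimal for one linear limit, giving 64.8 g.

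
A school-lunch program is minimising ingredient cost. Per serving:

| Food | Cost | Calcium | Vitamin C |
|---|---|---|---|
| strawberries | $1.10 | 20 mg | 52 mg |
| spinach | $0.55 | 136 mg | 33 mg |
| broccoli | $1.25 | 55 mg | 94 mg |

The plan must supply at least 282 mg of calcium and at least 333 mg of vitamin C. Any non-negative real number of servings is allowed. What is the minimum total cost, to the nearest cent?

Compare the cost at each extreme point of the feasible region.
strawberries only: max(282/20, 333/52) = 14.1 servings → $15.51.
spinach only: max(282/136, 333/33) = 10.09 servings → $5.55.
broccoli only: max(282/55, 333/94) = 5.127 servings → $6.41.
strawberries + spinach with both tight: 5.612 servings and 1.248 servings → $6.86.
strawberries + broccoli: intersection lies outside the first quadrant.
spinach + broccoli with both tight: 0.7469 servings and 3.28 servings → $4.51.
So the least-cost plan costs $4.51.

$4.51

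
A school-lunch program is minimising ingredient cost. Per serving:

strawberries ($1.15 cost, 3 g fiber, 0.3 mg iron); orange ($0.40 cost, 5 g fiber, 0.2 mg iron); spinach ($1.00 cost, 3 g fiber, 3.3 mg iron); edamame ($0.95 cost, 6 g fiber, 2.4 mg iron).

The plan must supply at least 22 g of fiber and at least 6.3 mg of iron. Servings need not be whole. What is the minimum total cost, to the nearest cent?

$2.94

Minimising a linear cost over {fiber ≥ 22, iron ≥ 6.3, servings ≥ 0} — the optimum is at a vertex, using one or two foods.
strawberries only: max(22/3, 6.3/0.3) = 21 servings → $24.15.
orange only: max(22/5, 6.3/0.2) = 31.5 servings → $12.60.
spinach only: max(22/3, 6.3/3.3) = 7.333 servings → $7.33.
edamame only: max(22/6, 6.3/2.4) = 3.667 servings → $3.48.
strawberries + orange with both targets exact would need a negative amount; discard.
strawberries + spinach with both tight: 5.967 servings and 1.367 servings → $8.23.
strawberries + edamame with both tight: 2.778 servings and 2.278 servings → $5.36.
orange + spinach with both tight: 3.377 servings and 1.704 servings → $3.06.
orange + edamame with both tight: 1.389 servings and 2.509 servings → $2.94.
spinach + edamame: the both-tight solution has a negative serving — not a feasible corner.
So the least-cost plan costs $2.94.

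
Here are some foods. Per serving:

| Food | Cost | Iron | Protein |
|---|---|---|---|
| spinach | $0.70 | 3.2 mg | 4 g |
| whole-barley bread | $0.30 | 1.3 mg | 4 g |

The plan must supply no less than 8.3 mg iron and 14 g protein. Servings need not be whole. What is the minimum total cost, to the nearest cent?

Check every corner: each single food scaled to meet both minima, and each pair solved so both constraints bind.
spinach only: max(8.3/3.2, 14/4) = 3.5 servings → $2.45.
whole-barley bread only: max(8.3/1.3, 14/4) = 6.385 servings → $1.92.
spinach + whole-barley bread with both tight: 1.974 servings and 1.526 servings → $1.84.
The minimum over all feasible corners is $1.84.

$1.84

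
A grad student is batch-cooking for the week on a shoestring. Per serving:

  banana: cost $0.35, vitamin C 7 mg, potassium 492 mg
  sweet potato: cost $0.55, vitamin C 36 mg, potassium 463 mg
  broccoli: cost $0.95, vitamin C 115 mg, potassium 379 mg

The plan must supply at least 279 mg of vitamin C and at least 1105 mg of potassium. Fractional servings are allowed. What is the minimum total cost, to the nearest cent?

$2.42

banana only: max(279/7, 1105/492) = 39.86 servings → $13.95.
sweet potato only: max(279/36, 1105/463) = 7.75 servings → $4.26.
broccoli only: max(279/115, 1105/379) = 2.916 servings → $2.77.
banana + sweet potato with both targets exact would need a negative amount; discard.
banana + broccoli with both tight: 0.3956 servings and 2.402 servings → $2.42.
sweet potato + broccoli with both tight: 0.5387 servings and 2.257 servings → $2.44.
So the least-cost plan costs $2.42.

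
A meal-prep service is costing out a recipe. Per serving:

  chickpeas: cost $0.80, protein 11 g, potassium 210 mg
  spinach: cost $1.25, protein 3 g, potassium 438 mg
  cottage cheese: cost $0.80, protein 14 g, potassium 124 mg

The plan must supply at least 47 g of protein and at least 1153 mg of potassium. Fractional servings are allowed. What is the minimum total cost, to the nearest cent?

$4.11

With two linear requirements the optimum uses one or two foods; enumerate the corners.
chickpeas only: max(47/11, 1153/210) = 5.49 servings → $4.39.
spinach only: max(47/3, 1153/438) = 15.67 servings → $19.58.
cottage cheese only: max(47/14, 1153/124) = 9.298 servings → $7.44.
chickpeas + spinach with both tight: 4.09 servings and 0.6717 servings → $4.11.
chickpeas + cottage cheese: the both-tight solution has a negative serving — not a feasible corner.
spinach + cottage cheese with both tight: 1.791 servings and 2.973 servings → $4.62.
Cheapest feasible corner: $4.11.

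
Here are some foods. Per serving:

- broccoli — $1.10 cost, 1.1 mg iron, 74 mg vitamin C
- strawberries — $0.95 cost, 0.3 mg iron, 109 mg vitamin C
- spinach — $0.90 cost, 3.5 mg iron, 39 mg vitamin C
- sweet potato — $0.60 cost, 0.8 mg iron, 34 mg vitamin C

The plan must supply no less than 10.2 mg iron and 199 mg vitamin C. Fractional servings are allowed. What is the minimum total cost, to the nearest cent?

$3.33

At the optimum either one food covers both requirements or two foods hit both targets exactly; no other combination can be cheaper.
broccoli only: max(10.2/1.1, 199/74) = 9.273 servings → $10.20.
strawberries only: max(10.2/0.3, 199/109) = 34 servings → $32.30.
spinach only: max(10.2/3.5, 199/39) = 5.103 servings → $4.59.
sweet potato only: max(10.2/0.8, 199/34) = 12.75 servings → $7.65.
broccoli + strawberries with both targets exact would need a negative amount; discard.
broccoli + spinach with both tight: 1.382 servings and 2.48 servings → $3.75.
broccoli + sweet potato: the both-tight solution has a negative serving — not a feasible corner.
strawberries + spinach with both tight: 0.8077 servings and 2.845 servings → $3.33.
strawberries + sweet potato with both targets exact would need a negative amount; discard.
spinach + sweet potato with both tight: 2.137 servings and 3.402 servings → $3.96.
The minimum over all feasible corners is $3.33.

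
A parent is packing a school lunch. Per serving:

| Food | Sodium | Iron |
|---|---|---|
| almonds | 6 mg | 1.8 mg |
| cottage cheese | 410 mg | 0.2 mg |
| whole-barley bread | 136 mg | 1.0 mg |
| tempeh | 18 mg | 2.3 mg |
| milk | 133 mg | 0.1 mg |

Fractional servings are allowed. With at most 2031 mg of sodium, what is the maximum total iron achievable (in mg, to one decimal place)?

Iron per mg sodium: almonds 0.3, tempeh 0.1278, whole-barley bread 0.007353, milk 0.0007519, cottage cheese 0.0004878.
With no serving limits, spend the whole sodium allowance on almonds: 2031 mg / 6 mg × 1.8 mg = 609.3 mg.

609.3 mg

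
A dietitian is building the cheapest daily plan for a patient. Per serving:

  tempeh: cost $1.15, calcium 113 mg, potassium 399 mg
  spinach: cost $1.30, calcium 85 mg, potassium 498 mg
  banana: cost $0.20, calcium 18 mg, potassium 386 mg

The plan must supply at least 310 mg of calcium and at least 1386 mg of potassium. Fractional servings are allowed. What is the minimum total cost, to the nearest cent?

$3.17

At the optimum either one food covers both requirements or two foods hit both targets exactly; no other combination can be cheaper.
tempeh only: max(310/113, 1386/399) = 3.474 servings → $3.99.
spinach only: max(310/85, 1386/498) = 3.647 servings → $4.74.
banana only: max(310/18, 1386/386) = 17.22 servings → $3.44.
tempeh + spinach with both tight: 1.636 servings and 1.473 servings → $3.80.
tempeh + banana with both tight: 2.599 servings and 0.9037 servings → $3.17.
spinach + banana: intersection lies outside the first quadrant.
Cheapest feasible corner: $3.17.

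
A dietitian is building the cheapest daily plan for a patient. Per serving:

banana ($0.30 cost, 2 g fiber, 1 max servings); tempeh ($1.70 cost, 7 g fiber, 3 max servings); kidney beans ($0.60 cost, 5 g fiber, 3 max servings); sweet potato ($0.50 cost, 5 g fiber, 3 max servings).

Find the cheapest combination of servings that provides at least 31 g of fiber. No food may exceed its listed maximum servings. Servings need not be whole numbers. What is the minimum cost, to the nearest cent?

$3.45

Cost per g of fiber: sweet potato $0.1000, kidney beans $0.1200, banana $0.1500, tempeh $0.2429.
Take 3 servings of sweet potato: +15.0 g fiber for $1.50 (total $1.50, still need 16.0 g).
Take 3 servings of kidney beans: +15.0 g fiber for $1.80 (total $3.30, still need 1.0 g).
Take 0.5 servings of banana: +1.0 g fiber for $0.15 (total $3.45, still need 0.0 g).
Filling from the cheapest source first is optimal under one linear minimum: $3.45.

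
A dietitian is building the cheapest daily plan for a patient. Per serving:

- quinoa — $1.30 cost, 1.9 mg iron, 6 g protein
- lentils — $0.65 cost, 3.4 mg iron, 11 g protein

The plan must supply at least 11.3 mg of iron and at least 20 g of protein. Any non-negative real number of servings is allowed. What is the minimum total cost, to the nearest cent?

$2.16

With two linear requirements the optimum uses one or two foods; enumerate the corners.
quinoa only: max(11.3/1.9, 20/6) = 5.947 servings → $7.73.
lentils only: max(11.3/3.4, 20/11) = 3.324 servings → $2.16.
quinoa + lentils with both targets exact would need a negative amount; discard.
So the least-cost plan costs $2.16.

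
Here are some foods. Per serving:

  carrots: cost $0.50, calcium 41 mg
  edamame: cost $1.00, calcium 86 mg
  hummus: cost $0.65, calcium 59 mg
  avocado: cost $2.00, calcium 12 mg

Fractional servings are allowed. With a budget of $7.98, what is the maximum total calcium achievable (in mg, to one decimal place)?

Calcium per dollar: hummus 90.77, edamame 86, carrots 82, avocado 6.
With no serving limits, spend the whole cost allowance on hummus: $7.98 / $0.65 × 59 mg = 724.3 mg.

724.3 mg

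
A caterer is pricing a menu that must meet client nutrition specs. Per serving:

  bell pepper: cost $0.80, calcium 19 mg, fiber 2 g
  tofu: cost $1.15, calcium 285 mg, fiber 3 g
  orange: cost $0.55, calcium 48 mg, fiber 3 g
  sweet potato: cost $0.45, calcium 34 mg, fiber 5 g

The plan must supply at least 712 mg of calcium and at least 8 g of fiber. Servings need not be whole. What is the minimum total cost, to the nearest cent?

A basic optimal solution has at most two foods positive. Try each food alone and each pair with both targets met exactly.
bell pepper only: max(712/19, 8/2) = 37.47 servings → $29.98.
tofu only: max(712/285, 8/3) = 2.667 servings → $3.07.
orange only: max(712/48, 8/3) = 14.83 servings → $8.16.
sweet potato only: max(712/34, 8/5) = 20.94 servings → $9.42.
bell pepper + tofu with both tight: 0.2807 servings and 2.48 servings → $3.08.
bell pepper + orange with both targets exact would need a negative amount; discard.
bell pepper + sweet potato with both targets exact would need a negative amount; discard.
tofu + orange with both tight: 2.464 servings and 0.2025 servings → $2.95.
tofu + sweet potato with both tight: 2.485 servings and 0.1088 servings → $2.91.
orange + sweet potato: intersection lies outside the first quadrant.
Cheapest feasible corner: $2.91.

$2.91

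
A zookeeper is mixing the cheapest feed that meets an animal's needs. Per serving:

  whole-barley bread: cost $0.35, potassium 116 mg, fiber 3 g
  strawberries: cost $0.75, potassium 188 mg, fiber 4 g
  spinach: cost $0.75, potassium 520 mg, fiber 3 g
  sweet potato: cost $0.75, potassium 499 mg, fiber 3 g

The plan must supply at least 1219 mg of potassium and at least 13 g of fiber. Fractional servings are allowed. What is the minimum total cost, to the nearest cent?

With two linear requirements the optimum uses one or two foods; enumerate the corners.
whole-barley bread only: max(1219/116, 13/3) = 10.51 servings → $3.68.
strawberries only: max(1219/188, 13/4) = 6.484 servings → $4.86.
spinach only: max(1219/520, 13/3) = 4.333 servings → $3.25.
sweet potato only: max(1219/499, 13/3) = 4.333 servings → $3.25.
whole-barley bread + strawberries with both targets exact would need a negative amount; discard.
whole-barley bread + spinach with both tight: 2.56 servings and 1.773 servings → $2.23.
whole-barley bread + sweet potato with both tight: 2.463 servings and 1.87 servings → $2.26.
strawberries + spinach with both tight: 2.047 servings and 1.604 servings → $2.74.
strawberries + sweet potato with both tight: 1.976 servings and 1.698 servings → $2.76.
spinach + sweet potato: the both-tight solution has a negative serving — not a feasible corner.
Cheapest feasible corner: $2.23.

$2.23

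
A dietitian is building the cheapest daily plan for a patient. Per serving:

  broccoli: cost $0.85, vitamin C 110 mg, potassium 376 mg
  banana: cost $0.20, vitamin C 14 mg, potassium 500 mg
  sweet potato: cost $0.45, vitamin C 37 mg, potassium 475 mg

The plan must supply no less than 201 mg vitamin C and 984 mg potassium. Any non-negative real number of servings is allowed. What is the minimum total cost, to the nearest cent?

$1.61

The cheapest plan sits at a corner of the feasible region — with two constraints it uses at most two foods.
broccoli only: max(201/110, 984/376) = 2.617 servings → $2.22.
banana only: max(201/14, 984/500) = 14.36 servings → $2.87.
sweet potato only: max(201/37, 984/475) = 5.432 servings → $2.44.
broccoli + banana with both tight: 1.744 servings and 0.6567 servings → $1.61.
broccoli + sweet potato with both tight: 1.541 servings and 0.852 servings → $1.69.
banana + sweet potato: intersection lies outside the first quadrant.
The minimum over all feasible corners is $1.61.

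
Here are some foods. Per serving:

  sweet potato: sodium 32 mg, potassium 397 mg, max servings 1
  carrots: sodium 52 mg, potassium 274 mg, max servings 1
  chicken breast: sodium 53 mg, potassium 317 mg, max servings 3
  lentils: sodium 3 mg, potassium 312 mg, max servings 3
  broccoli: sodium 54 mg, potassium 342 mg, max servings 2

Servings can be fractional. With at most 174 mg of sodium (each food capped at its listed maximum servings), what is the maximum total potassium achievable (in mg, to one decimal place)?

2166.5 mg

Potassium per mg sodium: lentils 104, sweet potato 12.41, broccoli 6.333, chicken breast 5.981, carrots 5.269.
Take 3 servings of lentils: uses 9 mg sodium, +936.0 mg potassium (running total 936.0 mg).
Take 1 serving of sweet potato: uses 32 mg sodium, +397.0 mg potassium (running total 1333.0 mg).
Take 2 servings of broccoli: uses 108 mg sodium, +684.0 mg potassium (running total 2017.0 mg).
Take 0.4717 servings of chicken breast: uses 25 mg sodium, +149.5 mg potassium (running total 2166.5 mg).
Filling greedily by potassium-per-mg sodium is optimal for one linear limit, giving 2166.5 mg.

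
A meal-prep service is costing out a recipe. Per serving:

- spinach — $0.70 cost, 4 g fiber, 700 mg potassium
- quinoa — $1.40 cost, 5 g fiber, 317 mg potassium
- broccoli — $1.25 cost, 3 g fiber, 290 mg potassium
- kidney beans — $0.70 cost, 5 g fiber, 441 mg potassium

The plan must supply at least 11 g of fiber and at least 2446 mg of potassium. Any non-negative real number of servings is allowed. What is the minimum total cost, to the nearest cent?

A basic optimal solution has at most two foods positive. Try each food alone and each pair with both targets met exactly.
spinach only: max(11/4, 2446/700) = 3.494 servings → $2.45.
quinoa only: max(11/5, 2446/317) = 7.716 servings → $10.80.
broccoli only: max(11/3, 2446/290) = 8.434 servings → $10.54.
kidney beans only: max(11/5, 2446/441) = 5.546 servings → $3.88.
spinach + quinoa with both targets exact would need a negative amount; discard.
spinach + broccoli: the both-tight solution has a negative serving — not a feasible corner.
spinach + kidney beans with both targets exact would need a negative amount; discard.
quinoa + broccoli with both targets exact would need a negative amount; discard.
quinoa + kidney beans: intersection lies outside the first quadrant.
broccoli + kidney beans: the both-tight solution has a negative serving — not a feasible corner.
So the least-cost plan costs $2.45.

$2.45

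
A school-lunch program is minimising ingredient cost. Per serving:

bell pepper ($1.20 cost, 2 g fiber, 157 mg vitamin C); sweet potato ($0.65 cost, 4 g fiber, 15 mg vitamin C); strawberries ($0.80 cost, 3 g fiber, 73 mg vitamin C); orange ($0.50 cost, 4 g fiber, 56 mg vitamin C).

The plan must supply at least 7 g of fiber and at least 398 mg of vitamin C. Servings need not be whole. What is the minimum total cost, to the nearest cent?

An LP optimum is at a vertex; with two nutrient constraints at most two foods are used. Check each candidate.
bell pepper only: max(7/2, 398/157) = 3.5 servings → $4.20.
sweet potato only: max(7/4, 398/15) = 26.53 servings → $17.25.
strawberries only: max(7/3, 398/73) = 5.452 servings → $4.36.
orange only: max(7/4, 398/56) = 7.107 servings → $3.55.
bell pepper + sweet potato with both tight: 2.487 servings and 0.5067 servings → $3.31.
bell pepper + strawberries with both tight: 2.102 servings and 0.9323 servings → $3.27.
bell pepper + orange with both tight: 2.326 servings and 0.5872 servings → $3.08.
sweet potato + strawberries with both targets exact would need a negative amount; discard.
sweet potato + orange: the both-tight solution has a negative serving — not a feasible corner.
strawberries + orange with both targets exact would need a negative amount; discard.
Cheapest feasible corner: $3.08.

$3.08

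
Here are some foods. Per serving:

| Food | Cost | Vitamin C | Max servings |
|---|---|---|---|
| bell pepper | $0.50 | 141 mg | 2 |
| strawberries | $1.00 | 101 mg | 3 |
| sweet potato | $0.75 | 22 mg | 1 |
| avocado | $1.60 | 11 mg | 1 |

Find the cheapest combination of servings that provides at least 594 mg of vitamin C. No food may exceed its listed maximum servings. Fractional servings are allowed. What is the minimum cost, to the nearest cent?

$4.31

Cost per mg of vitamin C: bell pepper $0.0035, strawberries $0.0099, sweet potato $0.0341, avocado $0.1455.
Take 2 servings of bell pepper: +282.0 mg vitamin C for $1.00 (total $1.00, still need 312.0 mg).
Take 3 servings of strawberries: +303.0 mg vitamin C for $3.00 (total $4.00, still need 9.0 mg).
Take 0.4091 servings of sweet potato: +9.0 mg vitamin C for $0.31 (total $4.31, still need 0.0 mg).
Greedy by cheapest-per-mg is optimal for a single linear constraint, so the minimum cost is $4.31.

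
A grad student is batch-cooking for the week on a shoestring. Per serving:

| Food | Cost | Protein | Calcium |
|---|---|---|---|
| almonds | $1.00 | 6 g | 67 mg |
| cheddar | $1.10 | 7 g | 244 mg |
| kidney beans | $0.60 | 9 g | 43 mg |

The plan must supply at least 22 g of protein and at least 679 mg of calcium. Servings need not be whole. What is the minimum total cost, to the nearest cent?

almonds only: max(22/6, 679/67) = 10.13 servings → $10.13.
cheddar only: max(22/7, 679/244) = 3.143 servings → $3.46.
kidney beans only: max(22/9, 679/43) = 15.79 servings → $9.47.
almonds + cheddar with both tight: 0.6181 servings and 2.613 servings → $3.49.
almonds + kidney beans with both targets exact would need a negative amount; discard.
cheddar + kidney beans with both tight: 2.726 servings and 0.3245 servings → $3.19.
Cheapest feasible corner: $3.19.

$3.19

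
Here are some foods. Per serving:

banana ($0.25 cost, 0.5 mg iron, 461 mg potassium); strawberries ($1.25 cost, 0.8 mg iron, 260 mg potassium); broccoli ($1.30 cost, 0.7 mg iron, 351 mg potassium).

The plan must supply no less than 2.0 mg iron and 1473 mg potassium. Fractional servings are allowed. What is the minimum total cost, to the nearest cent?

Compare the cost at each extreme point of the feasible region.
banana only: max(2.0/0.5, 1473/461) = 4 servings → $1.00.
strawberries only: max(2.0/0.8, 1473/260) = 5.665 servings → $7.08.
broccoli only: max(2.0/0.7, 1473/351) = 4.197 servings → $5.46.
banana + strawberries with both tight: 2.757 servings and 0.7768 servings → $1.66.
banana + broccoli with both tight: 2.236 servings and 1.26 servings → $2.20.
strawberries + broccoli: the both-tight solution has a negative serving — not a feasible corner.
So the least-cost plan costs $1.00.

$1.00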